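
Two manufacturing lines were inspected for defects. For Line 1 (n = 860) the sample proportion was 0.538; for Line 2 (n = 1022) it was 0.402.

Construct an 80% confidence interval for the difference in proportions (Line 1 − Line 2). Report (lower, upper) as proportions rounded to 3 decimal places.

SE₁ = √(p̂₁(1−p̂₁)/n₁) = √(0.5380·0.4620/860) = 0.01700; SE₂ = √(0.4020·0.5980/1022) = 0.01534.
Independent samples: SE of the difference = √(SE₁² + SE₂²) = √(0.000289 + 0.0002353156) = 0.02290.
z* for 80% confidence is 1.282, so the margin of error is 1.282 × 0.02290 = 0.02936.
Point estimate p̂₁ − p̂₂ = 0.5380 − 0.4020 = 0.1360.
0.1360 ± 0.02936 → (0.107, 0.165).

(0.107, 0.165)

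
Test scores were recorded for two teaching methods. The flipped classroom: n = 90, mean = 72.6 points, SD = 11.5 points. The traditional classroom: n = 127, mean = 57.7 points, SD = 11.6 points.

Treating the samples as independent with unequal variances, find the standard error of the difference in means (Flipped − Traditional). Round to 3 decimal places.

Standard errors of each mean: 11.5/√90 = 1.2122 and 11.6/√127 = 1.0293.
SE(x̄₁ − x̄₂) = √(1.2122² + 1.0293²) = 1.5902 for independent samples with unequal variances.

1.590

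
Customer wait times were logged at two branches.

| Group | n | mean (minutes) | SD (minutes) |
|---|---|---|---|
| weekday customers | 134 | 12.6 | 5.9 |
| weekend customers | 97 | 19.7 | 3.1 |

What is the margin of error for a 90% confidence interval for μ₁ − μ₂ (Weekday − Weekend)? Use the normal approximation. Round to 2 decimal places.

0.99

SE₁ = s₁/√n₁ = 5.9/√134 = 0.5097; SE₂ = 3.1/√97 = 0.3148.
Independent samples, unequal variances: SE_diff = √(SE₁² + SE₂²) = √(0.25979409 + 0.09909904) = 0.5991.
z* = 1.645, so margin of error = 1.645 × 0.5991 = 0.9855.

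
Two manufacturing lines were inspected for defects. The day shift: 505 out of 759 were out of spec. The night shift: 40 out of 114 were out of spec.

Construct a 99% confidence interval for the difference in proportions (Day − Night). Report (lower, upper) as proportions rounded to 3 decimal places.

(0.191, 0.438)

p̂₁ = 505/759 = 0.6653 and p̂₂ = 40/114 = 0.3509.
SE₁ = √(p̂₁(1−p̂₁)/n₁) = √(0.6653·0.3347/759) = 0.01713; SE₂ = √(0.3509·0.6491/114) = 0.04470.
Independent samples: SE of the difference = √(SE₁² + SE₂²) = √(0.0002934369 + 0.00199809) = 0.04787.
z* for 99% confidence is 2.576, so the margin of error is 2.576 × 0.04787 = 0.12331.
Point estimate p̂₁ − p̂₂ = 0.6653 − 0.3509 = 0.3144.
0.3144 ± 0.12331 → (0.191, 0.438).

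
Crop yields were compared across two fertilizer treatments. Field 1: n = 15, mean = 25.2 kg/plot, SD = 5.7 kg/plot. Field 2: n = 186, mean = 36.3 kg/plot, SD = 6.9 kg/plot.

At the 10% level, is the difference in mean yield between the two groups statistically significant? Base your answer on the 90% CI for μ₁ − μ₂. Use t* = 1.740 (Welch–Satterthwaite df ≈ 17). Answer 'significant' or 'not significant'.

significant

Per-group SEs: s₁/√n₁ = 5.7/√15 = 1.4717, s₂/√n₂ = 6.9/√186 = 0.5059.
Unpooled SE of the difference: √(2.16590089 + 0.25593481) = 1.5562.
Margin of error = t* · SE = 1.740 × 1.5562 = 2.7078.
x̄₁ − x̄₂ = 25.2 − 36.3 = -11.1000.
CI: -11.1000 ± 2.7078 = (-13.8078, -8.3922).
The interval (-13.8078, -8.3922) does not contain 0, so the difference is significant.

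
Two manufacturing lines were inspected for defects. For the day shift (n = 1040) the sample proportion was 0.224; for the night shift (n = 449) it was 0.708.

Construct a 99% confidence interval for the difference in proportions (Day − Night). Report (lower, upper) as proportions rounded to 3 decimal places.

(-0.549, -0.419)

SE₁ = √(p̂₁(1−p̂₁)/n₁) = √(0.2240·0.7760/1040) = 0.01293; SE₂ = √(0.7080·0.2920/449) = 0.02146.
Independent samples: SE of the difference = √(SE₁² + SE₂²) = √(0.0001671849 + 0.0004605316) = 0.02505.
z* for 99% confidence is 2.576, so the margin of error is 2.576 × 0.02505 = 0.06453.
Point estimate p̂₁ − p̂₂ = 0.2240 − 0.7080 = -0.4840.
-0.4840 ± 0.06453 → (-0.549, -0.419).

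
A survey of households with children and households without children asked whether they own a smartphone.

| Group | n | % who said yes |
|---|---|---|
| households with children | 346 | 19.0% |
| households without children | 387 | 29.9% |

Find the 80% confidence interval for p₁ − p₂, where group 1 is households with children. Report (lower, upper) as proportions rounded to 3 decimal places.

(-0.149, -0.069)

The two standard errors are √(0.1900×0.8100/346) = 0.02109 and √(0.2990×0.7010/387) = 0.02327.
Because the samples are independent, SE_diff = √(0.02109² + 0.02327²) = 0.03141.
Using z* = 1.282 for 80%, ME = 1.282 × 0.03141 = 0.04027.
p̂₁ − p̂₂ = -0.1090; interval -0.1090 ± 0.04027 gives (-0.149, -0.069).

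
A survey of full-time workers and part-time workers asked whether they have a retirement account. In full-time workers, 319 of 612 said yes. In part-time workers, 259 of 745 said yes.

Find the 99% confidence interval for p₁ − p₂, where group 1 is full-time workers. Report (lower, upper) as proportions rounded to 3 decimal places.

(0.105, 0.242)

First, p̂₁ = 319/612 = 0.5212; p̂₂ = 259/745 = 0.3477.
The two standard errors are √(0.5212×0.4788/612) = 0.02019 and √(0.3477×0.6523/745) = 0.01745.
Because the samples are independent, SE_diff = √(0.02019² + 0.01745²) = 0.02669.
Using z* = 2.576 for 99%, ME = 2.576 × 0.02669 = 0.06875.
p̂₁ − p̂₂ = 0.1735; interval 0.1735 ± 0.06875 gives (0.105, 0.242).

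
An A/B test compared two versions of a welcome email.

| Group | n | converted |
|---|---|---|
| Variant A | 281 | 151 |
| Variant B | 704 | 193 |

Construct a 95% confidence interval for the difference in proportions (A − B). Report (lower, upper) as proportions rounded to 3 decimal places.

(0.196, 0.330)

Sample proportions: 151/281 = 0.5374, 193/704 = 0.2741.
Each SE is √(p̂(1−p̂)/n): √(0.5374·0.4626/281) = 0.02974 and √(0.2741·0.7259/704) = 0.01681.
SE(p̂₁ − p̂₂) = √(SE₁² + SE₂²) = √(0.0008844676 + 0.0002825761) = 0.03416, since the two samples are independent.
At 95% confidence z* = 1.960; margin = 1.960 × 0.03416 = 0.06695.
The difference is 0.5374 − 0.2741 = 0.2633, so the interval is 0.2633 ± 0.06695 = (0.196, 0.330).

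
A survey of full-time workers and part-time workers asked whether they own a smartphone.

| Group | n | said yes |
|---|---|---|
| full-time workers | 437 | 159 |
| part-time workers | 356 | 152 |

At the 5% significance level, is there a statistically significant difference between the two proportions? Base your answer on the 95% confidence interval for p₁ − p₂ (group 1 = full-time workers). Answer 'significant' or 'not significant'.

p̂₁ = 159/437 = 0.3638 and p̂₂ = 152/356 = 0.4270.
SE₁ = √(p̂₁(1−p̂₁)/n₁) = √(0.3638·0.6362/437) = 0.02301; SE₂ = √(0.4270·0.5730/356) = 0.02622.
Independent samples: SE of the difference = √(SE₁² + SE₂²) = √(0.0005294601 + 0.0006874884) = 0.03488.
z* for 95% confidence is 1.960, so the margin of error is 1.960 × 0.03488 = 0.06836.
Point estimate p̂₁ − p̂₂ = 0.3638 − 0.4270 = -0.0632.
-0.0632 ± 0.06836 → (-0.13156, 0.00516).
The interval (-0.13156, 0.00516) contains 0, so the difference is not significant.

not significant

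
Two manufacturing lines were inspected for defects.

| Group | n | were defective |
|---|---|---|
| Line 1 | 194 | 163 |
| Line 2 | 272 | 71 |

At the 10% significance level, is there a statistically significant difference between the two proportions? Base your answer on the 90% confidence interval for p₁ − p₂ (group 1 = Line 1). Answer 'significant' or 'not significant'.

Sample proportions: 163/194 = 0.8402, 71/272 = 0.2610.
Each SE is √(p̂(1−p̂)/n): √(0.8402·0.1598/194) = 0.02631 and √(0.2610·0.7390/272) = 0.02663.
SE(p̂₁ − p̂₂) = √(SE₁² + SE₂²) = √(0.0006922161 + 0.0007091569) = 0.03743, since the two samples are independent.
At 90% confidence z* = 1.645; margin = 1.645 × 0.03743 = 0.06157.
The difference is 0.8402 − 0.2610 = 0.5792, so the interval is 0.5792 ± 0.06157 = (0.51763, 0.64077).
The interval (0.51763, 0.64077) does not contain 0, so the difference is significant.

significant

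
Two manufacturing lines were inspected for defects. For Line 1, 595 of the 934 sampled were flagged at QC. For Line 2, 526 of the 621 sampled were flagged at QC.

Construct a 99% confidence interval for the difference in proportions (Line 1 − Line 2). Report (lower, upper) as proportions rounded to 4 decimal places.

First, p̂₁ = 595/934 = 0.6370; p̂₂ = 526/621 = 0.8470.
The two standard errors are √(0.6370×0.3630/934) = 0.01573 and √(0.8470×0.1530/621) = 0.01445.
Because the samples are independent, SE_diff = √(0.01573² + 0.01445²) = 0.02136.
Using z* = 2.576 for 99%, ME = 2.576 × 0.02136 = 0.05502.
p̂₁ − p̂₂ = -0.2100; interval -0.2100 ± 0.05502 gives (-0.2650, -0.1550).

(-0.2650, -0.1550)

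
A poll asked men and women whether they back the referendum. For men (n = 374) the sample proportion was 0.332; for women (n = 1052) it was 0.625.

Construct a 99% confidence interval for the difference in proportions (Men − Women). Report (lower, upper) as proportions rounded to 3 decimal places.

(-0.367, -0.219)

Each SE is √(p̂(1−p̂)/n): √(0.3320·0.6680/374) = 0.02435 and √(0.6250·0.3750/1052) = 0.01493.
SE(p̂₁ − p̂₂) = √(SE₁² + SE₂²) = √(0.0005929225 + 0.0002229049) = 0.02856, since the two samples are independent.
At 99% confidence z* = 2.576; margin = 2.576 × 0.02856 = 0.07357.
The difference is 0.3320 − 0.6250 = -0.2930, so the interval is -0.2930 ± 0.07357 = (-0.367, -0.219).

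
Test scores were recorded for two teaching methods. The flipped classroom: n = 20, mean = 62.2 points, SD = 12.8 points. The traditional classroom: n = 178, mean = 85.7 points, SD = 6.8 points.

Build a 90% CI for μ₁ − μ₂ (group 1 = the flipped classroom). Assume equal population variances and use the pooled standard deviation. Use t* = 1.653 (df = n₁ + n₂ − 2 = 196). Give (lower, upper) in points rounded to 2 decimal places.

Pooled variance s_p² = [19·12.8² + 177·6.8²] / (20+178−2) = 57.6400, so s_p = 7.5921.
SE_diff = s_p·√(1/n₁ + 1/n₂) = 7.5921·√(1/20 + 1/178) = 1.7905.
t* = 1.653; margin = 1.653 × 1.7905 = 2.9597.
Difference = 62.2 − 85.7 = -23.5000.
-23.5000 ± 2.9597 → (-26.46, -20.54).

(-26.46, -20.54)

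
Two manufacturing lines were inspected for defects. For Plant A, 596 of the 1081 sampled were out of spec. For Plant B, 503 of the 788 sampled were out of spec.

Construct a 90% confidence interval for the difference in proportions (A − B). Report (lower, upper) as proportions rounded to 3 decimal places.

p̂₁ = 596/1081 = 0.5513 and p̂₂ = 503/788 = 0.6383.
SE₁ = √(p̂₁(1−p̂₁)/n₁) = √(0.5513·0.4487/1081) = 0.01513; SE₂ = √(0.6383·0.3617/788) = 0.01712.
Independent samples: SE of the difference = √(SE₁² + SE₂²) = √(0.0002289169 + 0.0002930944) = 0.02285.
z* for 90% confidence is 1.645, so the margin of error is 1.645 × 0.02285 = 0.03759.
Point estimate p̂₁ − p̂₂ = 0.5513 − 0.6383 = -0.0870.
-0.0870 ± 0.03759 → (-0.125, -0.049).

(-0.125, -0.049)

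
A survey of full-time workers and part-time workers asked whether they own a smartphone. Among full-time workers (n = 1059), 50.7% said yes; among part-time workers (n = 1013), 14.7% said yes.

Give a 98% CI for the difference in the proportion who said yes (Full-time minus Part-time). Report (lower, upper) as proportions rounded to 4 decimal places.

(0.3159, 0.4041)

Each SE is √(p̂(1−p̂)/n): √(0.5070·0.4930/1059) = 0.01536 and √(0.1470·0.8530/1013) = 0.01113.
SE(p̂₁ − p̂₂) = √(SE₁² + SE₂²) = √(0.0002359296 + 0.0001238769) = 0.01897, since the two samples are independent.
At 98% confidence z* = 2.326; margin = 2.326 × 0.01897 = 0.04412.
The difference is 0.5070 − 0.1470 = 0.3600, so the interval is 0.3600 ± 0.04412 = (0.3159, 0.4041).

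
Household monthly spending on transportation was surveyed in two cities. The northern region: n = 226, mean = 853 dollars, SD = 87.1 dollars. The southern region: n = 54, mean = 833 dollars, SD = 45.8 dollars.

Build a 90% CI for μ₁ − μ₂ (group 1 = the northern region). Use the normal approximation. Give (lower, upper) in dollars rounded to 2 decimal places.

Standard errors of each mean: 87.1/√226 = 5.7938 and 45.8/√54 = 6.2326.
SE(x̄₁ − x̄₂) = √(5.7938² + 6.2326²) = 8.5096 for independent samples with unequal variances.
With z* = 1.645, the margin is 1.645 × 8.5096 = 13.9983.
x̄₁ − x̄₂ = 853 − 833 = 20.0000; the interval is 20.0000 ± 13.9983 = (6.00, 34.00).

(6.00, 34.00)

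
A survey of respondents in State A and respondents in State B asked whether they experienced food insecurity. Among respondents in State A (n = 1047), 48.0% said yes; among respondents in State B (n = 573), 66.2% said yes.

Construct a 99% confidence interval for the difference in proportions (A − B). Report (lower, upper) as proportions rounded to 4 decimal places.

The two standard errors are √(0.4800×0.5200/1047) = 0.01544 and √(0.6620×0.3380/573) = 0.01976.
Because the samples are independent, SE_diff = √(0.01544² + 0.01976²) = 0.02508.
Using z* = 2.576 for 99%, ME = 2.576 × 0.02508 = 0.06461.
p̂₁ − p̂₂ = -0.1820; interval -0.1820 ± 0.06461 gives (-0.2466, -0.1174).

(-0.2466, -0.1174)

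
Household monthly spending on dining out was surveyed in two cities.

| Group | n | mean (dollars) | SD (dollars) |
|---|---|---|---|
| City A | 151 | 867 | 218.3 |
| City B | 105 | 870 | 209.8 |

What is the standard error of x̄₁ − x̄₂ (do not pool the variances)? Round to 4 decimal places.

27.1071

SE₁ = s₁/√n₁ = 218.3/√151 = 17.7650; SE₂ = 209.8/√105 = 20.4744.
Independent samples, unequal variances: SE_diff = √(SE₁² + SE₂²) = √(315.595225 + 419.20105536) = 27.1071.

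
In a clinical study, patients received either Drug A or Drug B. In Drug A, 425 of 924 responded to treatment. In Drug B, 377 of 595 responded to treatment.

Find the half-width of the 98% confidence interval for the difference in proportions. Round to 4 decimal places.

p̂₁ = 425/924 = 0.4600 and p̂₂ = 377/595 = 0.6336.
SE₁ = √(p̂₁(1−p̂₁)/n₁) = √(0.4600·0.5400/924) = 0.01640; SE₂ = √(0.6336·0.3664/595) = 0.01975.
Independent samples: SE of the difference = √(SE₁² + SE₂²) = √(0.00026896 + 0.0003900625) = 0.02567.
z* for 98% confidence is 2.326, so the margin of error is 2.326 × 0.02567 = 0.05971.

0.0597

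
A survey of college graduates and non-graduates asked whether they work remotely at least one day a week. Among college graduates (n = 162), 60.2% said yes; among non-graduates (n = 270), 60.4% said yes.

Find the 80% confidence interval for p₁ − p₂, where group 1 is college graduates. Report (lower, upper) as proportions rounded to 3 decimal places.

Each SE is √(p̂(1−p̂)/n): √(0.6020·0.3980/162) = 0.03846 and √(0.6040·0.3960/270) = 0.02976.
SE(p̂₁ − p̂₂) = √(SE₁² + SE₂²) = √(0.0014791716 + 0.0008856576) = 0.04863, since the two samples are independent.
At 80% confidence z* = 1.282; margin = 1.282 × 0.04863 = 0.06234.
The difference is 0.6020 − 0.6040 = -0.0020, so the interval is -0.0020 ± 0.06234 = (-0.064, 0.060).

(-0.064, 0.060)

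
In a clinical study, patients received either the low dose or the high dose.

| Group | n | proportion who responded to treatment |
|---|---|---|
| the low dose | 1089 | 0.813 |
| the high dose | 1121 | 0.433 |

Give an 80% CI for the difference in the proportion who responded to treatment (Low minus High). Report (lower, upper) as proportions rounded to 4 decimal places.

The two standard errors are √(0.8130×0.1870/1089) = 0.01182 and √(0.4330×0.5670/1121) = 0.01480.
Because the samples are independent, SE_diff = √(0.01182² + 0.01480²) = 0.01894.
Using z* = 1.282 for 80%, ME = 1.282 × 0.01894 = 0.02428.
p̂₁ − p̂₂ = 0.3800; interval 0.3800 ± 0.02428 gives (0.3557, 0.4043).

(0.3557, 0.4043)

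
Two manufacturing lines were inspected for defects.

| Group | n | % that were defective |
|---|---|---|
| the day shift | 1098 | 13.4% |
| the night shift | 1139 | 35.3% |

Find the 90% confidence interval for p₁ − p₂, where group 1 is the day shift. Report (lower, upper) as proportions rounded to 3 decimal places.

(-0.248, -0.190)

The two standard errors are √(0.1340×0.8660/1098) = 0.01028 and √(0.3530×0.6470/1139) = 0.01416.
Because the samples are independent, SE_diff = √(0.01028² + 0.01416²) = 0.01750.
Using z* = 1.645 for 90%, ME = 1.645 × 0.01750 = 0.02879.
p̂₁ − p̂₂ = -0.2190; interval -0.2190 ± 0.02879 gives (-0.248, -0.190).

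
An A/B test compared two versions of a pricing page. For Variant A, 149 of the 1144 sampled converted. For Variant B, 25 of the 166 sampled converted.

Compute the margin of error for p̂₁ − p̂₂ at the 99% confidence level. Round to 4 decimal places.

0.0760

First, p̂₁ = 149/1144 = 0.1302; p̂₂ = 25/166 = 0.1506.
The two standard errors are √(0.1302×0.8698/1144) = 0.00995 and √(0.1506×0.8494/166) = 0.02776.
Because the samples are independent, SE_diff = √(0.00995² + 0.02776²) = 0.02949.
Using z* = 2.576 for 99%, ME = 2.576 × 0.02949 = 0.07597.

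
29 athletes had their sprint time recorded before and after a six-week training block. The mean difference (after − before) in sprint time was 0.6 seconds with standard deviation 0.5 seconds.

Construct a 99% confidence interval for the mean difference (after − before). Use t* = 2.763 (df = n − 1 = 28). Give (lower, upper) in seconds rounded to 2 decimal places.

(0.34, 0.86)

This is a matched-pairs design, so SE = s_d/√n = 0.5/√29 = 0.0928.
Margin = 2.763 × 0.0928 = 0.2564; the interval is 0.6 ± 0.2564 = (0.34, 0.86).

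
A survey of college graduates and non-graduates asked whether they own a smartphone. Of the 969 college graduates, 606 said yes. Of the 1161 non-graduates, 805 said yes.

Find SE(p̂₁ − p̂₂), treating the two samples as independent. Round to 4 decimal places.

0.0206

p̂₁ = 606/969 = 0.6254 and p̂₂ = 805/1161 = 0.6934.
SE₁ = √(p̂₁(1−p̂₁)/n₁) = √(0.6254·0.3746/969) = 0.01555; SE₂ = √(0.6934·0.3066/1161) = 0.01353.
Independent samples: SE of the difference = √(SE₁² + SE₂²) = √(0.0002418025 + 0.0001830609) = 0.02061.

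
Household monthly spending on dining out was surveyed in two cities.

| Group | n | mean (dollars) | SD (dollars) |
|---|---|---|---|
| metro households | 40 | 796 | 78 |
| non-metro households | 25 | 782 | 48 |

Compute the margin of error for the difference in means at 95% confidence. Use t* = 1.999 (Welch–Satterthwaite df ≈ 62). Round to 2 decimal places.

SE₁ = s₁/√n₁ = 78/√40 = 12.3329; SE₂ = 48/√25 = 9.6000.
Independent samples, unequal variances: SE_diff = √(SE₁² + SE₂²) = √(152.10042241 + 92.16) = 15.6288.
t* = 1.999, so margin of error = 1.999 × 15.6288 = 31.2420.

31.24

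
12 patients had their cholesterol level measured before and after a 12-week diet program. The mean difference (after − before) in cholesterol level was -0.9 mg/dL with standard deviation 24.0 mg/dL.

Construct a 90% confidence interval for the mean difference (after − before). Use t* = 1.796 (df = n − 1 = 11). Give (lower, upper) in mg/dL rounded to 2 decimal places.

(-13.34, 11.54)

This is a matched-pairs design, so SE = s_d/√n = 24.0/√12 = 6.9282.
Margin = 1.796 × 6.9282 = 12.4430; the interval is -0.9 ± 12.4430 = (-13.34, 11.54).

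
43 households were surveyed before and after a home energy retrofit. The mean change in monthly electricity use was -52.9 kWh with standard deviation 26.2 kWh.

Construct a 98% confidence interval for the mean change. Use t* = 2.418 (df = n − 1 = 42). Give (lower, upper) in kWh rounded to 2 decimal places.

This is a matched-pairs design, so SE = s_d/√n = 26.2/√43 = 3.9955.
Margin = 2.418 × 3.9955 = 9.6611; the interval is -52.9 ± 9.6611 = (-62.56, -43.24).

(-62.56, -43.24)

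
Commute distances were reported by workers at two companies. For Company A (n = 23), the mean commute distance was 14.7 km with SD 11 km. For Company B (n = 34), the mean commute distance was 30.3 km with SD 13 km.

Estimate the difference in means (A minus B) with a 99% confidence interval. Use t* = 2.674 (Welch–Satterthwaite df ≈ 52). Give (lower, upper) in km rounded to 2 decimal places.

Per-group SEs: s₁/√n₁ = 11/√23 = 2.2937, s₂/√n₂ = 13/√34 = 2.2295.
Unpooled SE of the difference: √(5.26105969 + 4.97067025) = 3.1987.
Margin of error = t* · SE = 2.674 × 3.1987 = 8.5533.
x̄₁ − x̄₂ = 14.7 − 30.3 = -15.6000.
CI: -15.6000 ± 8.5533 = (-24.15, -7.05).

(-24.15, -7.05)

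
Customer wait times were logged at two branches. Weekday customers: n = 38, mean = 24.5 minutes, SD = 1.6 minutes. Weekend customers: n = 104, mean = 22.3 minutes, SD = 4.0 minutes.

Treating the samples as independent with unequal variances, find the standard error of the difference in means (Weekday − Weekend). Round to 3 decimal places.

0.470

SE₁ = s₁/√n₁ = 1.6/√38 = 0.2596; SE₂ = 4.0/√104 = 0.3922.
Independent samples, unequal variances: SE_diff = √(SE₁² + SE₂²) = √(0.06739216 + 0.15382084) = 0.4703.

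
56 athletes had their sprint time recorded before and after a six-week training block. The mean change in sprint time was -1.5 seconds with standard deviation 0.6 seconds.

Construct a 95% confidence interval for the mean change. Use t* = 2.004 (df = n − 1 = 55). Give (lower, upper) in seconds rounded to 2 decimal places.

Paired design: SE = s_d/√n = 0.6/√56 = 0.0802.
t* = 2.004; margin of error = 2.004 × 0.0802 = 0.1607.
-1.5 ± 0.1607 → (-1.66, -1.34).

(-1.66, -1.34)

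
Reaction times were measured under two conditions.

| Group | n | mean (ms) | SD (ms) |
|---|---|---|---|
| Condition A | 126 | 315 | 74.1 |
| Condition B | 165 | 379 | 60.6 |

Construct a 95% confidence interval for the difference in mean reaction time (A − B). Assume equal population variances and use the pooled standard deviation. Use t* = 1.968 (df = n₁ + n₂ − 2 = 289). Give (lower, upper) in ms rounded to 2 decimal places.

(-79.55, -48.45)

Pooled variance s_p² = [125·74.1² + 164·60.6²] / (126+165−2) = 4458.8868, so s_p = 66.7749.
SE_diff = s_p·√(1/n₁ + 1/n₂) = 66.7749·√(1/126 + 1/165) = 7.9001.
t* = 1.968; margin = 1.968 × 7.9001 = 15.5474.
Difference = 315 − 379 = -64.0000.
-64.0000 ± 15.5474 → (-79.55, -48.45).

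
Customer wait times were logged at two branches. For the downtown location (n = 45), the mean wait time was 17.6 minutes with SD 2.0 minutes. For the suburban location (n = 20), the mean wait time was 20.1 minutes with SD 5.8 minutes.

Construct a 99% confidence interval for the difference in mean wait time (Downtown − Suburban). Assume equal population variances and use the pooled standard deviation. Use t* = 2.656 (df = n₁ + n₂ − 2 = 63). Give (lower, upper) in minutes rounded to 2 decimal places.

s_p = √[((n₁−1)s₁² + (n₂−1)s₂²)/(n₁+n₂−2)] = √[(44·2.0² + 19·5.8²)/63] = 3.5971.
SE = 3.5971·√(1/45 + 1/20) = 0.9667.
With t* = 2.656, margin = 2.656 × 0.9667 = 2.5676.
x̄₁ − x̄₂ = 17.6 − 20.1 = -2.5000; interval -2.5000 ± 2.5676 = (-5.07, 0.07).

(-5.07, 0.07)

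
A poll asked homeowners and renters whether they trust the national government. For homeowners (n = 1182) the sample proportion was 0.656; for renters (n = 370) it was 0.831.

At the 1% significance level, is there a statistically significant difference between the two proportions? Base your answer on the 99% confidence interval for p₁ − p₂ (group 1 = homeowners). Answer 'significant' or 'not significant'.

significant

Each SE is √(p̂(1−p̂)/n): √(0.6560·0.3440/1182) = 0.01382 and √(0.8310·0.1690/370) = 0.01948.
SE(p̂₁ − p̂₂) = √(SE₁² + SE₂²) = √(0.0001909924 + 0.0003794704) = 0.02388, since the two samples are independent.
At 99% confidence z* = 2.576; margin = 2.576 × 0.02388 = 0.06151.
The difference is 0.6560 − 0.8310 = -0.1750, so the interval is -0.1750 ± 0.06151 = (-0.23651, -0.11349).
The interval (-0.23651, -0.11349) does not contain 0, so the difference is significant.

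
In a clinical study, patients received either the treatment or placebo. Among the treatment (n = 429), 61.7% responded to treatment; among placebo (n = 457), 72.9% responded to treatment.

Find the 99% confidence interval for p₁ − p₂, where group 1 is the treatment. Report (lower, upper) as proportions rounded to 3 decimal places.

(-0.193, -0.031)

Each SE is √(p̂(1−p̂)/n): √(0.6170·0.3830/429) = 0.02347 and √(0.7290·0.2710/457) = 0.02079.
SE(p̂₁ − p̂₂) = √(SE₁² + SE₂²) = √(0.0005508409 + 0.0004322241) = 0.03135, since the two samples are independent.
At 99% confidence z* = 2.576; margin = 2.576 × 0.03135 = 0.08076.
The difference is 0.6170 − 0.7290 = -0.1120, so the interval is -0.1120 ± 0.08076 = (-0.193, -0.031).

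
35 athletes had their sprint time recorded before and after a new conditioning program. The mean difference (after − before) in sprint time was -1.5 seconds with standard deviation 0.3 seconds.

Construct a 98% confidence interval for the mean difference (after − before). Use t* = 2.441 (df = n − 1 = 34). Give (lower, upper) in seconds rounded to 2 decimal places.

(-1.62, -1.38)

Paired design: SE = s_d/√n = 0.3/√35 = 0.0507.
t* = 2.441; margin of error = 2.441 × 0.0507 = 0.1238.
-1.5 ± 0.1238 → (-1.62, -1.38).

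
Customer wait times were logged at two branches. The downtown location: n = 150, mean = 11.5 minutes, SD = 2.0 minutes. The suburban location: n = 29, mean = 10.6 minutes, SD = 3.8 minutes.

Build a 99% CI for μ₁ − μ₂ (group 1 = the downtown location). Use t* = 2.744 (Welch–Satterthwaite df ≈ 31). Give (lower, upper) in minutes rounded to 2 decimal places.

Per-group SEs: s₁/√n₁ = 2.0/√150 = 0.1633, s₂/√n₂ = 3.8/√29 = 0.7056.
Unpooled SE of the difference: √(0.02666689 + 0.49787136) = 0.7243.
Margin of error = t* · SE = 2.744 × 0.7243 = 1.9875.
x̄₁ − x̄₂ = 11.5 − 10.6 = 0.9000.
CI: 0.9000 ± 1.9875 = (-1.09, 2.89).

(-1.09, 2.89)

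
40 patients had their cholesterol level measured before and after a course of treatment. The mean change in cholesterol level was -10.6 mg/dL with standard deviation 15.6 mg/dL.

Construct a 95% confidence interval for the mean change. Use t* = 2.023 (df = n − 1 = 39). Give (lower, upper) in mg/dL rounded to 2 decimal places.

(-15.59, -5.61)

Paired design: SE = s_d/√n = 15.6/√40 = 2.4666.
t* = 2.023; margin of error = 2.023 × 2.4666 = 4.9899.
-10.6 ± 4.9899 → (-15.59, -5.61).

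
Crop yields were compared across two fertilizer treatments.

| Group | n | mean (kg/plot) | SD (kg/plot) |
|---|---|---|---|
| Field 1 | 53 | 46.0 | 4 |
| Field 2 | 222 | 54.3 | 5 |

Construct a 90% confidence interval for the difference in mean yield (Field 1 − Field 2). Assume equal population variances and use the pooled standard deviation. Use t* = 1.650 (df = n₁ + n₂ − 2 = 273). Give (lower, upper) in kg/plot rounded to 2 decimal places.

(-9.52, -7.08)

s_p = √[((n₁−1)s₁² + (n₂−1)s₂²)/(n₁+n₂−2)] = √[(52·4² + 221·5²)/273] = 4.8255.
SE = 4.8255·√(1/53 + 1/222) = 0.7377.
With t* = 1.650, margin = 1.650 × 0.7377 = 1.2172.
x̄₁ − x̄₂ = 46.0 − 54.3 = -8.3000; interval -8.3000 ± 1.2172 = (-9.52, -7.08).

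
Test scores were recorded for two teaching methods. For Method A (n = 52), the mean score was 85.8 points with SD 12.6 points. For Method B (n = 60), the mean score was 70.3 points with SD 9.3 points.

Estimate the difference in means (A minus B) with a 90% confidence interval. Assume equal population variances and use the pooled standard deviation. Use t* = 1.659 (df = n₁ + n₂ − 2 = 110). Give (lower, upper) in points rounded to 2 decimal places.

(12.06, 18.94)

s_p = √[((n₁−1)s₁² + (n₂−1)s₂²)/(n₁+n₂−2)] = √[(51·12.6² + 59·9.3²)/110] = 10.9543.
SE = 10.9543·√(1/52 + 1/60) = 2.0755.
With t* = 1.659, margin = 1.659 × 2.0755 = 3.4433.
x̄₁ − x̄₂ = 85.8 − 70.3 = 15.5000; interval 15.5000 ± 3.4433 = (12.06, 18.94).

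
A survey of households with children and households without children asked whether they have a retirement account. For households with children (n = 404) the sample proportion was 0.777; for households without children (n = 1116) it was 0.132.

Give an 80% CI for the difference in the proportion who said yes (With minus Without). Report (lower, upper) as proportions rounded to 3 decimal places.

SE₁ = √(p̂₁(1−p̂₁)/n₁) = √(0.7770·0.2230/404) = 0.02071; SE₂ = √(0.1320·0.8680/1116) = 0.01013.
Independent samples: SE of the difference = √(SE₁² + SE₂²) = √(0.0004289041 + 0.0001026169) = 0.02305.
z* for 80% confidence is 1.282, so the margin of error is 1.282 × 0.02305 = 0.02955.
Point estimate p̂₁ − p̂₂ = 0.7770 − 0.1320 = 0.6450.
0.6450 ± 0.02955 → (0.615, 0.675).

(0.615, 0.675)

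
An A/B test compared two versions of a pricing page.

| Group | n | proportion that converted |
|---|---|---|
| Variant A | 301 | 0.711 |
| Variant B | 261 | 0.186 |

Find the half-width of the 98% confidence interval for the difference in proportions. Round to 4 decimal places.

The two standard errors are √(0.7110×0.2890/301) = 0.02613 and √(0.1860×0.8140/261) = 0.02409.
Because the samples are independent, SE_diff = √(0.02613² + 0.02409²) = 0.03554.
Using z* = 2.326 for 98%, ME = 2.326 × 0.03554 = 0.08267.

0.0827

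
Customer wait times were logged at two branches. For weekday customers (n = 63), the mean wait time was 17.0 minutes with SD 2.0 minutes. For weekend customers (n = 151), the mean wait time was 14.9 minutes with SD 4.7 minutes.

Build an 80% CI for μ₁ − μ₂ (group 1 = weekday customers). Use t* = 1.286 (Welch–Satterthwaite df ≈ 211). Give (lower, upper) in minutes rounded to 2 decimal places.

(1.51, 2.69)

SE₁ = s₁/√n₁ = 2.0/√63 = 0.2520; SE₂ = 4.7/√151 = 0.3825.
Independent samples, unequal variances: SE_diff = √(SE₁² + SE₂²) = √(0.063504 + 0.14630625) = 0.4581.
t* = 1.286, so margin of error = 1.286 × 0.4581 = 0.5891.
Difference in means = 17.0 − 14.9 = 2.1000.
2.1000 ± 0.5891 → (1.51, 2.69).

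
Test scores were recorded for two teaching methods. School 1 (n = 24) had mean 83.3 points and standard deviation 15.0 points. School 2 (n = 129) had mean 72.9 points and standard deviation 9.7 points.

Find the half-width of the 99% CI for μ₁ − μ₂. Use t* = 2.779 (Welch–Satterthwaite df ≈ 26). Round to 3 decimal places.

Per-group SEs: s₁/√n₁ = 15.0/√24 = 3.0619, s₂/√n₂ = 9.7/√129 = 0.8540.
Unpooled SE of the difference: √(9.37523161 + 0.729316) = 3.1788.
Margin of error = t* · SE = 2.779 × 3.1788 = 8.8339.

8.834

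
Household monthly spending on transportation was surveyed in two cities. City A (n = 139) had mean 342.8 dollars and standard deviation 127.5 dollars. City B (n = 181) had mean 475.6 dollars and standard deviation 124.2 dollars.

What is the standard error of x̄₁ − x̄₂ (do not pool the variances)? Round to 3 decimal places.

14.219

Standard errors of each mean: 127.5/√139 = 10.8144 and 124.2/√181 = 9.2317.
SE(x̄₁ − x̄₂) = √(10.8144² + 9.2317²) = 14.2188 for independent samples with unequal variances.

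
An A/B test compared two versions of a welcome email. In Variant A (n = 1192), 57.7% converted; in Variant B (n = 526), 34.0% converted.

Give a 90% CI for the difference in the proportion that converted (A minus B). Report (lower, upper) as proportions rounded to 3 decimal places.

Each SE is √(p̂(1−p̂)/n): √(0.5770·0.4230/1192) = 0.01431 and √(0.3400·0.6600/526) = 0.02065.
SE(p̂₁ − p̂₂) = √(SE₁² + SE₂²) = √(0.0002047761 + 0.0004264225) = 0.02512, since the two samples are independent.
At 90% confidence z* = 1.645; margin = 1.645 × 0.02512 = 0.04132.
The difference is 0.5770 − 0.3400 = 0.2370, so the interval is 0.2370 ± 0.04132 = (0.196, 0.278).

(0.196, 0.278)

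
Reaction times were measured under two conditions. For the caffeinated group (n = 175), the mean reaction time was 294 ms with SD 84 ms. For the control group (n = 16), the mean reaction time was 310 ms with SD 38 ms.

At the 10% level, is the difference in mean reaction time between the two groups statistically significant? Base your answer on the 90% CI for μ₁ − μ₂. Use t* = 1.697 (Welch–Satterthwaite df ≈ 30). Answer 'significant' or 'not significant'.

SE₁ = s₁/√n₁ = 84/√175 = 6.3498; SE₂ = 38/√16 = 9.5000.
Independent samples, unequal variances: SE_diff = √(SE₁² + SE₂²) = √(40.31996004 + 90.25) = 11.4267.
t* = 1.697, so margin of error = 1.697 × 11.4267 = 19.3911.
Difference in means = 294 − 310 = -16.0000.
-16.0000 ± 19.3911 → (-35.3911, 3.3911).
The interval (-35.3911, 3.3911) contains 0, so the difference is not significant.

not significant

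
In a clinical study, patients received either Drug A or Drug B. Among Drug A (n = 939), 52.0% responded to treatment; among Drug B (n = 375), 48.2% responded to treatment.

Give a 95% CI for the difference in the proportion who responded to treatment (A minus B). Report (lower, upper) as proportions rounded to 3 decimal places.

(-0.022, 0.098)

The two standard errors are √(0.5200×0.4800/939) = 0.01630 and √(0.4820×0.5180/375) = 0.02580.
Because the samples are independent, SE_diff = √(0.01630² + 0.02580²) = 0.03052.
Using z* = 1.960 for 95%, ME = 1.960 × 0.03052 = 0.05982.
p̂₁ − p̂₂ = 0.0380; interval 0.0380 ± 0.05982 gives (-0.022, 0.098).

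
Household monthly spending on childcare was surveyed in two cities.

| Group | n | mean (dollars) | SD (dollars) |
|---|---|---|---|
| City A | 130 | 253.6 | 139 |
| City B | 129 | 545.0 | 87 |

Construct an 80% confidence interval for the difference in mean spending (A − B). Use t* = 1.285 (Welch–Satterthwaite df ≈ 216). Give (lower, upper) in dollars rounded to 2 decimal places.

(-309.90, -272.90)

Per-group SEs: s₁/√n₁ = 139/√130 = 12.1911, s₂/√n₂ = 87/√129 = 7.6599.
Unpooled SE of the difference: √(148.62291921 + 58.67406801) = 14.3978.
Margin of error = t* · SE = 1.285 × 14.3978 = 18.5012.
x̄₁ − x̄₂ = 253.6 − 545.0 = -291.4000.
CI: -291.4000 ± 18.5012 = (-309.90, -272.90).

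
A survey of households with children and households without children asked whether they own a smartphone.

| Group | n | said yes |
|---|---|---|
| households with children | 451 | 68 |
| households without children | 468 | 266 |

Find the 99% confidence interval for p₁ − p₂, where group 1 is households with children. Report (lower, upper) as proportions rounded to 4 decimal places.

(-0.4908, -0.3444)

Sample proportions: 68/451 = 0.1508, 266/468 = 0.5684.
Each SE is √(p̂(1−p̂)/n): √(0.1508·0.8492/451) = 0.01685 and √(0.5684·0.4316/468) = 0.02290.
SE(p̂₁ − p̂₂) = √(SE₁² + SE₂²) = √(0.0002839225 + 0.00052441) = 0.02843, since the two samples are independent.
At 99% confidence z* = 2.576; margin = 2.576 × 0.02843 = 0.07324.
The difference is 0.1508 − 0.5684 = -0.4176, so the interval is -0.4176 ± 0.07324 = (-0.4908, -0.3444).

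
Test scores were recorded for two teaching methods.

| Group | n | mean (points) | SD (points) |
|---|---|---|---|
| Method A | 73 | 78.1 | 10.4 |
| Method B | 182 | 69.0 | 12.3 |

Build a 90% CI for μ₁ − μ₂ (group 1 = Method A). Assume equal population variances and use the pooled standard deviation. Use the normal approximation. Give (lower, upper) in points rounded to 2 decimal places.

s_p = √[((n₁−1)s₁² + (n₂−1)s₂²)/(n₁+n₂−2)] = √[(72·10.4² + 181·12.3²)/253] = 11.7905.
SE = 11.7905·√(1/73 + 1/182) = 1.6334.
With z* = 1.645, margin = 1.645 × 1.6334 = 2.6869.
x̄₁ − x̄₂ = 78.1 − 69.0 = 9.1000; interval 9.1000 ± 2.6869 = (6.41, 11.79).

(6.41, 11.79)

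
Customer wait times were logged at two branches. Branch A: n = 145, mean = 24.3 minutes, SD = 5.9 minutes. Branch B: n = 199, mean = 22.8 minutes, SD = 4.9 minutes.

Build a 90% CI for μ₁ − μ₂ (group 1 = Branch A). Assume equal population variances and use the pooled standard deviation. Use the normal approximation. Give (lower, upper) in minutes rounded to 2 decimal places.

s_p = √[((n₁−1)s₁² + (n₂−1)s₂²)/(n₁+n₂−2)] = √[(144·5.9² + 198·4.9²)/342] = 5.3439.
SE = 5.3439·√(1/145 + 1/199) = 0.5835.
With z* = 1.645, margin = 1.645 × 0.5835 = 0.9599.
x̄₁ − x̄₂ = 24.3 − 22.8 = 1.5000; interval 1.5000 ± 0.9599 = (0.54, 2.46).

(0.54, 2.46)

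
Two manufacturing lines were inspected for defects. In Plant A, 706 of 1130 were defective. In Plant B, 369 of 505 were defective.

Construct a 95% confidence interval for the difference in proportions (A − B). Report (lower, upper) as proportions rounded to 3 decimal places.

First, p̂₁ = 706/1130 = 0.6248; p̂₂ = 369/505 = 0.7307.
The two standard errors are √(0.6248×0.3752/1130) = 0.01440 and √(0.7307×0.2693/505) = 0.01974.
Because the samples are independent, SE_diff = √(0.01440² + 0.01974²) = 0.02443.
Using z* = 1.960 for 95%, ME = 1.960 × 0.02443 = 0.04788.
p̂₁ − p̂₂ = -0.1059; interval -0.1059 ± 0.04788 gives (-0.154, -0.058).

(-0.154, -0.058)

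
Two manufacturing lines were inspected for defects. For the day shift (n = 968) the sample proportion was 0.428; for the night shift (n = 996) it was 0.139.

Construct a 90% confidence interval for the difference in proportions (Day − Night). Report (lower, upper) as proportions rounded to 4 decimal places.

(0.2572, 0.3208)

The two standard errors are √(0.4280×0.5720/968) = 0.01590 and √(0.1390×0.8610/996) = 0.01096.
Because the samples are independent, SE_diff = √(0.01590² + 0.01096²) = 0.01931.
Using z* = 1.645 for 90%, ME = 1.645 × 0.01931 = 0.03176.
p̂₁ − p̂₂ = 0.2890; interval 0.2890 ± 0.03176 gives (0.2572, 0.3208).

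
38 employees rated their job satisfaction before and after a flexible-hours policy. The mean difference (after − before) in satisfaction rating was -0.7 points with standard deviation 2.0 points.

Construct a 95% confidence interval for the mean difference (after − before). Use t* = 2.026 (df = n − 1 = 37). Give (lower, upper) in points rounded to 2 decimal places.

Paired design: SE = s_d/√n = 2.0/√38 = 0.3244.
t* = 2.026; margin of error = 2.026 × 0.3244 = 0.6572.
-0.7 ± 0.6572 → (-1.36, -0.04).

(-1.36, -0.04)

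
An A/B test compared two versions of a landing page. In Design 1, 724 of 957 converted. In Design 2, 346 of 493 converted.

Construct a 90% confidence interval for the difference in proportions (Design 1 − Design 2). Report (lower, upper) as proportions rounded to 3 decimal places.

p̂₁ = 724/957 = 0.7565 and p̂₂ = 346/493 = 0.7018.
SE₁ = √(p̂₁(1−p̂₁)/n₁) = √(0.7565·0.2435/957) = 0.01387; SE₂ = √(0.7018·0.2982/493) = 0.02060.
Independent samples: SE of the difference = √(SE₁² + SE₂²) = √(0.0001923769 + 0.00042436) = 0.02483.
z* for 90% confidence is 1.645, so the margin of error is 1.645 × 0.02483 = 0.04085.
Point estimate p̂₁ − p̂₂ = 0.7565 − 0.7018 = 0.0547.
0.0547 ± 0.04085 → (0.014, 0.096).

(0.014, 0.096)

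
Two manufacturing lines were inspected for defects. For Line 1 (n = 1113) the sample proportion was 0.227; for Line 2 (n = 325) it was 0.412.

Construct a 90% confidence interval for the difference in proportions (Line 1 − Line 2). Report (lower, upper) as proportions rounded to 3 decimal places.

The two standard errors are √(0.2270×0.7730/1113) = 0.01256 and √(0.4120×0.5880/325) = 0.02730.
Because the samples are independent, SE_diff = √(0.01256² + 0.02730²) = 0.03005.
Using z* = 1.645 for 90%, ME = 1.645 × 0.03005 = 0.04943.
p̂₁ − p̂₂ = -0.1850; interval -0.1850 ± 0.04943 gives (-0.234, -0.136).

(-0.234, -0.136)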